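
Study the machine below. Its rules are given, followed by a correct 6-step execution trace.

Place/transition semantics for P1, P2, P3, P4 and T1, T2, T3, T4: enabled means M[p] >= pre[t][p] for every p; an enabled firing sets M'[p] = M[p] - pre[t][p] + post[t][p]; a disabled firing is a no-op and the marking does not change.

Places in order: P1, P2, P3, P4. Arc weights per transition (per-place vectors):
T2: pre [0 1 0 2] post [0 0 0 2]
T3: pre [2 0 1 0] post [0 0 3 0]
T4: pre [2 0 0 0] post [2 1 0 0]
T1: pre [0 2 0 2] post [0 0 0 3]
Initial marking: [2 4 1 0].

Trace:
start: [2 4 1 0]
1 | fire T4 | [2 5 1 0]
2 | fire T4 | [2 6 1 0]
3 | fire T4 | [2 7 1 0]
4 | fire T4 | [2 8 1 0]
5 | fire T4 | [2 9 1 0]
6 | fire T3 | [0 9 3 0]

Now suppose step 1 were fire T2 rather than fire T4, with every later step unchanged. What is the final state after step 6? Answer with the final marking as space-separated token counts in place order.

(re-executing from step 1 with the substitution; state before step 1: [2 4 1 0])
1 | fire T2 | [2 4 1 0]
2 | fire T4 | [2 5 1 0]
3 | fire T4 | [2 6 1 0]
4 | fire T4 | [2 7 1 0]
5 | fire T4 | [2 8 1 0]
6 | fire T3 | [0 8 3 0]

0 8 3 0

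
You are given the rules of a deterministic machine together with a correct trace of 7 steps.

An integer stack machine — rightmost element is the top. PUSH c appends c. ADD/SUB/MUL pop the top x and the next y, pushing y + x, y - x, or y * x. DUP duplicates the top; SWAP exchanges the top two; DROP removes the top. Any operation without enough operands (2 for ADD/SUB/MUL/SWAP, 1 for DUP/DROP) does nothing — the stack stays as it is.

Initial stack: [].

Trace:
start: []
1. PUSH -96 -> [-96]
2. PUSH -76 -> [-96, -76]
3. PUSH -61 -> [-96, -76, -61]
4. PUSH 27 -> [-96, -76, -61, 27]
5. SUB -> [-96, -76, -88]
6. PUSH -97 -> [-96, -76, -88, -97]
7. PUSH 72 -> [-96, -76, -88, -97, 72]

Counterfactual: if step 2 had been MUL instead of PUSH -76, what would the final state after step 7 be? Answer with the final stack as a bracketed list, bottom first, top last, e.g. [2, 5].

[-96, -88, -97, 72]

(re-executing from step 2 with the substitution; state before step 2: [-96])
2. MUL -> [-96]
3. PUSH -61 -> [-96, -61]
4. PUSH 27 -> [-96, -61, 27]
5. SUB -> [-96, -88]
6. PUSH -97 -> [-96, -88, -97]
7. PUSH 72 -> [-96, -88, -97, 72]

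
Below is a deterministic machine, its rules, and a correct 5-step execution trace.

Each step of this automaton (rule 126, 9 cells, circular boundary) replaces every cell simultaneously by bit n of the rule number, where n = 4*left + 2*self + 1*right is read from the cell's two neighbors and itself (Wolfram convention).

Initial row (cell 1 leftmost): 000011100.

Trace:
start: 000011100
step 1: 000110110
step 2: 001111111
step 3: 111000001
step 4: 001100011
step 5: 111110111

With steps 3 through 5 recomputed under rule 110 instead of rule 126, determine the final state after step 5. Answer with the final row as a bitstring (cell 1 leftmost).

(re-executing steps 3..5 under rule 110; state before step 3: 001111111)
step 3: 011000001
step 4: 111000011
step 5: 001000110

001000110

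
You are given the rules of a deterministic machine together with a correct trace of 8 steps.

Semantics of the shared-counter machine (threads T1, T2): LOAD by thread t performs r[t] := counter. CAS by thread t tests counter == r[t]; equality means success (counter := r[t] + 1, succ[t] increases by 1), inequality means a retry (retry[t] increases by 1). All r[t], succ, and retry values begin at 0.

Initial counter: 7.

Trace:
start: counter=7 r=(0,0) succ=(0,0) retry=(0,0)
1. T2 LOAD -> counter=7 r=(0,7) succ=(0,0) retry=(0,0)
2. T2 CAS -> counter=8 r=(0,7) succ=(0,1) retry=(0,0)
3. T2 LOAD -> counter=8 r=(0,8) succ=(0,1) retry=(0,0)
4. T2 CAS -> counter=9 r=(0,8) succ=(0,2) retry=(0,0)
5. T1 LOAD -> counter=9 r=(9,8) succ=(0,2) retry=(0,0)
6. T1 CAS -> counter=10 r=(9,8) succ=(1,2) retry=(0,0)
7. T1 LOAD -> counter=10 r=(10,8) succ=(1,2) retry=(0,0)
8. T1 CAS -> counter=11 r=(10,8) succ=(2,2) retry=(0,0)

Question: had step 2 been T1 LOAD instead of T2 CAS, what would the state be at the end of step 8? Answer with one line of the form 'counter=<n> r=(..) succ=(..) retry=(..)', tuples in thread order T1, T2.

counter=10 r=(9,7) succ=(2,1) retry=(0,0)

(re-executing from step 2 with the substitution; state before step 2: counter=7 r=(0,7) succ=(0,0) retry=(0,0))
2. T1 LOAD -> counter=7 r=(7,7) succ=(0,0) retry=(0,0)
3. T2 LOAD -> counter=7 r=(7,7) succ=(0,0) retry=(0,0)
4. T2 CAS -> counter=8 r=(7,7) succ=(0,1) retry=(0,0)
5. T1 LOAD -> counter=8 r=(8,7) succ=(0,1) retry=(0,0)
6. T1 CAS -> counter=9 r=(8,7) succ=(1,1) retry=(0,0)
7. T1 LOAD -> counter=9 r=(9,7) succ=(1,1) retry=(0,0)
8. T1 CAS -> counter=10 r=(9,7) succ=(2,1) retry=(0,0)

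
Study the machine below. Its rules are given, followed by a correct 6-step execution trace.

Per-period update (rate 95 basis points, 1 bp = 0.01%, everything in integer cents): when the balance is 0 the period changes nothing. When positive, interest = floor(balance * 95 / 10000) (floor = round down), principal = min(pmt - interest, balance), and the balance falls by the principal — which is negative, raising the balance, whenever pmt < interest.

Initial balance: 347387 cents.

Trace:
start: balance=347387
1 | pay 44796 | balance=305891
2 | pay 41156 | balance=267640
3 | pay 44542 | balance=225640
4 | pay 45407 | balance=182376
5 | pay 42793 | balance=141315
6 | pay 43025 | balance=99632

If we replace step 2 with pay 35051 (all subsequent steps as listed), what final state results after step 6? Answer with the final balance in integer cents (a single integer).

105973

(re-executing from step 2 with the substitution; state before step 2: balance=305891)
2 | pay 35051 | balance=273745
3 | pay 44542 | balance=231803
4 | pay 45407 | balance=188598
5 | pay 42793 | balance=147596
6 | pay 43025 | balance=105973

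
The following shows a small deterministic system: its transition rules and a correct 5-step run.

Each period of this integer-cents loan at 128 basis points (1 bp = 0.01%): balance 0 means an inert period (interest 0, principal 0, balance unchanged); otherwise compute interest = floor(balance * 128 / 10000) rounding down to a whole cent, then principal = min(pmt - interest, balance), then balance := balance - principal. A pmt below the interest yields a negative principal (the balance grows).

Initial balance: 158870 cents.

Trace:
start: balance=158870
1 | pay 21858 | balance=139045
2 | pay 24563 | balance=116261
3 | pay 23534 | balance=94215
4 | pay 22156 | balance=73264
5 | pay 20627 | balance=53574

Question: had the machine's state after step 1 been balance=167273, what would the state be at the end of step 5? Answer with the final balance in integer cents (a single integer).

state after step 1 := balance=167273
2 | pay 24563 | balance=144851
3 | pay 23534 | balance=123171
4 | pay 22156 | balance=102591
5 | pay 20627 | balance=83277

83277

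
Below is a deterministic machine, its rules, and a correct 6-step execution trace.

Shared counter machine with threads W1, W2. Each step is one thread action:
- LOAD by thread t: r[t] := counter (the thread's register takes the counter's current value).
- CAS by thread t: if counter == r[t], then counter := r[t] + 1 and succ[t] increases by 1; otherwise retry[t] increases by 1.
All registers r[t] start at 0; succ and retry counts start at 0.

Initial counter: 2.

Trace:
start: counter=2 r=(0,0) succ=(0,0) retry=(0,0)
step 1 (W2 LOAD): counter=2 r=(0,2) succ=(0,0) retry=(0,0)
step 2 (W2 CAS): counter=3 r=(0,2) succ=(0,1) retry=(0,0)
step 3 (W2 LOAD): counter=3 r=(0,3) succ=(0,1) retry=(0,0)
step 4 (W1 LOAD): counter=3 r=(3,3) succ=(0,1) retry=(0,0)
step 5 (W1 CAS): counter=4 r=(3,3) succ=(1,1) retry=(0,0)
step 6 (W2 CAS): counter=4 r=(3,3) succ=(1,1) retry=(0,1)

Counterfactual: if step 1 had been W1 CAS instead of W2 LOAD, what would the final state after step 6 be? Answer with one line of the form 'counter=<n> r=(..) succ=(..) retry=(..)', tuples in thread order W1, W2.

counter=3 r=(2,2) succ=(1,0) retry=(1,2)

(re-executing from step 1 with the substitution; state before step 1: counter=2 r=(0,0) succ=(0,0) retry=(0,0))
step 1 (W1 CAS): counter=2 r=(0,0) succ=(0,0) retry=(1,0)
step 2 (W2 CAS): counter=2 r=(0,0) succ=(0,0) retry=(1,1)
step 3 (W2 LOAD): counter=2 r=(0,2) succ=(0,0) retry=(1,1)
step 4 (W1 LOAD): counter=2 r=(2,2) succ=(0,0) retry=(1,1)
step 5 (W1 CAS): counter=3 r=(2,2) succ=(1,0) retry=(1,1)
step 6 (W2 CAS): counter=3 r=(2,2) succ=(1,0) retry=(1,2)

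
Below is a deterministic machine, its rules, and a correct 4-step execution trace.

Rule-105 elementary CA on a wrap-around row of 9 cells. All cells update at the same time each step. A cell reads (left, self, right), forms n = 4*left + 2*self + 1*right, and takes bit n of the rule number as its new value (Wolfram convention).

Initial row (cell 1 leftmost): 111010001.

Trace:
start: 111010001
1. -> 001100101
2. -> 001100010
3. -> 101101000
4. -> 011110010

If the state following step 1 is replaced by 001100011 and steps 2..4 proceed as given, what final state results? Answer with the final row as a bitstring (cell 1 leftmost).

state after step 1 := 001100011
2. -> 001101011
3. -> 001110111
4. -> 001011101

001011101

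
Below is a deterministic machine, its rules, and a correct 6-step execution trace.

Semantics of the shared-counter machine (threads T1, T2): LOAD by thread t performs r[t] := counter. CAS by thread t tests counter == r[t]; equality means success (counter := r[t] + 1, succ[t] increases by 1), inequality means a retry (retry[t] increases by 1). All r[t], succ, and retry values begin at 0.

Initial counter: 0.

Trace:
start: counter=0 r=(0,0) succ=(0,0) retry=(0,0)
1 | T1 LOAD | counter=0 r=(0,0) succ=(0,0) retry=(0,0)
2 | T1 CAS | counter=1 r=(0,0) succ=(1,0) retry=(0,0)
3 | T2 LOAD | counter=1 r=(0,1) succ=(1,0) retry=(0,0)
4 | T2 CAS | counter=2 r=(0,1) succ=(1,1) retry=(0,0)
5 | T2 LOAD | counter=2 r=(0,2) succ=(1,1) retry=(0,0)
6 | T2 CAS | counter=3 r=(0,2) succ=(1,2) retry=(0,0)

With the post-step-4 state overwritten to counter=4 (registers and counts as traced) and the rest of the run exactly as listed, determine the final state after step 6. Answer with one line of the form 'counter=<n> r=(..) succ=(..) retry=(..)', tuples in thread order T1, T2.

counter=5 r=(0,4) succ=(1,2) retry=(0,0)

state after step 4 := counter=4 r=(0,1) succ=(1,1) retry=(0,0)
5 | T2 LOAD | counter=4 r=(0,4) succ=(1,1) retry=(0,0)
6 | T2 CAS | counter=5 r=(0,4) succ=(1,2) retry=(0,0)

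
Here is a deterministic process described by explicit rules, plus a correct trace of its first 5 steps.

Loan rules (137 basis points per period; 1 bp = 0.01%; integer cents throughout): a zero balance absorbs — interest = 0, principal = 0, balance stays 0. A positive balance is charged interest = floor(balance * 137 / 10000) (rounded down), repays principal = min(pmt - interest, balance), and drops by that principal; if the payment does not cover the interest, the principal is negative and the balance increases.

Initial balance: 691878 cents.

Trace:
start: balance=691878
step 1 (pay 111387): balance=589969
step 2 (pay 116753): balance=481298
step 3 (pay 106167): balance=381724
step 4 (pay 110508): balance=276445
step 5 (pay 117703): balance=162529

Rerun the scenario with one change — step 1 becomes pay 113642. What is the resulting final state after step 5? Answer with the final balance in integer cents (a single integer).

160148

(re-executing from step 1 with the substitution; state before step 1: balance=691878)
step 1 (pay 113642): balance=587714
step 2 (pay 116753): balance=479012
step 3 (pay 106167): balance=379407
step 4 (pay 110508): balance=274096
step 5 (pay 117703): balance=160148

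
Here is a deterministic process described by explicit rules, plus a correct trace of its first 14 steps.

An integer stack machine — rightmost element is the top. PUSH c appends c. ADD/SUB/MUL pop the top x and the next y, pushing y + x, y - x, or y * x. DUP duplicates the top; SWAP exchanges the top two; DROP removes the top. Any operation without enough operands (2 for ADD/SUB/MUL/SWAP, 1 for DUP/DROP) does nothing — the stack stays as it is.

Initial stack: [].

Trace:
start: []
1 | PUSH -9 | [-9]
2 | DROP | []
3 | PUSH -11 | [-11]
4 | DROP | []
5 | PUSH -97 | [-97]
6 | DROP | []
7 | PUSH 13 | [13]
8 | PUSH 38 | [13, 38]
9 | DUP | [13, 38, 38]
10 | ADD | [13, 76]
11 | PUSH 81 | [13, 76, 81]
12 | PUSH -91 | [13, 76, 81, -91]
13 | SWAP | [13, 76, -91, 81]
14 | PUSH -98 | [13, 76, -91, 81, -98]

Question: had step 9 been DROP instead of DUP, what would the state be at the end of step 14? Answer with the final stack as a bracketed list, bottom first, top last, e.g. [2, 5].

[13, -91, 81, -98]

(re-executing from step 9 with the substitution; state before step 9: [13, 38])
9 | DROP | [13]
10 | ADD | [13]
11 | PUSH 81 | [13, 81]
12 | PUSH -91 | [13, 81, -91]
13 | SWAP | [13, -91, 81]
14 | PUSH -98 | [13, -91, 81, -98]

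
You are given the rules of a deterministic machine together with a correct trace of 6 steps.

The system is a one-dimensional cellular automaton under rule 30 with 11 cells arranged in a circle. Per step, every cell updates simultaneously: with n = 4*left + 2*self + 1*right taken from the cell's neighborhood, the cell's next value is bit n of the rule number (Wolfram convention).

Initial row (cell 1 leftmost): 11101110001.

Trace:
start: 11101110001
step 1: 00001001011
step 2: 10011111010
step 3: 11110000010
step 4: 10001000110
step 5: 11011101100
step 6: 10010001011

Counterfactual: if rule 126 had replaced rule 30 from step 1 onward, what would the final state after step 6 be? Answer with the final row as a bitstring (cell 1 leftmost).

(re-executing steps 1..6 under rule 126; state before step 1: 11101110001)
step 1: 00111011011
step 2: 11101111111
step 3: 00111000000
step 4: 01101100000
step 5: 11111110000
step 6: 10000011001

10000011001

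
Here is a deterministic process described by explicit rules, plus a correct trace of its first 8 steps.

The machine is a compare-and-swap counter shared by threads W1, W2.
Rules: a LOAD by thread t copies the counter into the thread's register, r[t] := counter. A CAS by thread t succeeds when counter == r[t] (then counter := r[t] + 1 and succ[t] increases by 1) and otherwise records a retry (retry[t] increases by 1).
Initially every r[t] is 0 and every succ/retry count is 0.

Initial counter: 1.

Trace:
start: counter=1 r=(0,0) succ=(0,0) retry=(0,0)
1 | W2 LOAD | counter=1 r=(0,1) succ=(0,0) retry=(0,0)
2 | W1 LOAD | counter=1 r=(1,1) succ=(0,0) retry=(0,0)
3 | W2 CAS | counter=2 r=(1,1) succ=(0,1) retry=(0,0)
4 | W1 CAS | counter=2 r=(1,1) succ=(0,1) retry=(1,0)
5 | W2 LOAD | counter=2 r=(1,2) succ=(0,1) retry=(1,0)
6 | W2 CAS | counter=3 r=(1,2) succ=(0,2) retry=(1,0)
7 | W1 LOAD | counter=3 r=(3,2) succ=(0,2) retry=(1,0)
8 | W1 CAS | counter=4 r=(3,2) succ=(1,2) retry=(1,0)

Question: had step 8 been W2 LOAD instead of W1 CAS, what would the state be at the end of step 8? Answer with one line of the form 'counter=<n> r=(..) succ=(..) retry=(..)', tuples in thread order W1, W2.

(re-executing from step 8 with the substitution; state before step 8: counter=3 r=(3,2) succ=(0,2) retry=(1,0))
8 | W2 LOAD | counter=3 r=(3,3) succ=(0,2) retry=(1,0)

counter=3 r=(3,3) succ=(0,2) retry=(1,0)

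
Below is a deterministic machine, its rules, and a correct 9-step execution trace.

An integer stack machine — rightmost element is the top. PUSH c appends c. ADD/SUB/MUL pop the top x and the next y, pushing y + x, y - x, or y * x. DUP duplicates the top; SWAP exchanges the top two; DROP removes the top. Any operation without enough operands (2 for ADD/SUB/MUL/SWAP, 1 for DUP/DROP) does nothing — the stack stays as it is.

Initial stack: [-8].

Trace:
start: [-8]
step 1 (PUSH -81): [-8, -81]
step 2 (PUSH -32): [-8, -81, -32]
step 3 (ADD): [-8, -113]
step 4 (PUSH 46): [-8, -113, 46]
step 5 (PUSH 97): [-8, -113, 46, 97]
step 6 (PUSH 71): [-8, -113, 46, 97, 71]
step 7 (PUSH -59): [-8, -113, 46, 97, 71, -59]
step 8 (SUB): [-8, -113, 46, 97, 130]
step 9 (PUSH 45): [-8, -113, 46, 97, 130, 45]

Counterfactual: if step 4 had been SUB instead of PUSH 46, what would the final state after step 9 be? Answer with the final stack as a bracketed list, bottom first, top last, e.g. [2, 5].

[105, 97, 130, 45]

(re-executing from step 4 with the substitution; state before step 4: [-8, -113])
step 4 (SUB): [105]
step 5 (PUSH 97): [105, 97]
step 6 (PUSH 71): [105, 97, 71]
step 7 (PUSH -59): [105, 97, 71, -59]
step 8 (SUB): [105, 97, 130]
step 9 (PUSH 45): [105, 97, 130, 45]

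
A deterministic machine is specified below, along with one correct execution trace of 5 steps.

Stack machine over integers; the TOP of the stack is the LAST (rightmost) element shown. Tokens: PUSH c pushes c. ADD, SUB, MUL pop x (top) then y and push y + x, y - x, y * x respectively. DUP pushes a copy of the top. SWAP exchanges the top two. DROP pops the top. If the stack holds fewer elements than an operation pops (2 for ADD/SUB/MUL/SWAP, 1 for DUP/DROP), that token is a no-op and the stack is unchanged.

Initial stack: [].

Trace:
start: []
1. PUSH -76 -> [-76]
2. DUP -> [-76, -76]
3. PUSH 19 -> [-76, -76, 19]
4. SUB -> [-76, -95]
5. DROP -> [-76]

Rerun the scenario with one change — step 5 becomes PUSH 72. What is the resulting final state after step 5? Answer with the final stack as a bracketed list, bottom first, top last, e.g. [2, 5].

(re-executing from step 5 with the substitution; state before step 5: [-76, -95])
5. PUSH 72 -> [-76, -95, 72]

[-76, -95, 72]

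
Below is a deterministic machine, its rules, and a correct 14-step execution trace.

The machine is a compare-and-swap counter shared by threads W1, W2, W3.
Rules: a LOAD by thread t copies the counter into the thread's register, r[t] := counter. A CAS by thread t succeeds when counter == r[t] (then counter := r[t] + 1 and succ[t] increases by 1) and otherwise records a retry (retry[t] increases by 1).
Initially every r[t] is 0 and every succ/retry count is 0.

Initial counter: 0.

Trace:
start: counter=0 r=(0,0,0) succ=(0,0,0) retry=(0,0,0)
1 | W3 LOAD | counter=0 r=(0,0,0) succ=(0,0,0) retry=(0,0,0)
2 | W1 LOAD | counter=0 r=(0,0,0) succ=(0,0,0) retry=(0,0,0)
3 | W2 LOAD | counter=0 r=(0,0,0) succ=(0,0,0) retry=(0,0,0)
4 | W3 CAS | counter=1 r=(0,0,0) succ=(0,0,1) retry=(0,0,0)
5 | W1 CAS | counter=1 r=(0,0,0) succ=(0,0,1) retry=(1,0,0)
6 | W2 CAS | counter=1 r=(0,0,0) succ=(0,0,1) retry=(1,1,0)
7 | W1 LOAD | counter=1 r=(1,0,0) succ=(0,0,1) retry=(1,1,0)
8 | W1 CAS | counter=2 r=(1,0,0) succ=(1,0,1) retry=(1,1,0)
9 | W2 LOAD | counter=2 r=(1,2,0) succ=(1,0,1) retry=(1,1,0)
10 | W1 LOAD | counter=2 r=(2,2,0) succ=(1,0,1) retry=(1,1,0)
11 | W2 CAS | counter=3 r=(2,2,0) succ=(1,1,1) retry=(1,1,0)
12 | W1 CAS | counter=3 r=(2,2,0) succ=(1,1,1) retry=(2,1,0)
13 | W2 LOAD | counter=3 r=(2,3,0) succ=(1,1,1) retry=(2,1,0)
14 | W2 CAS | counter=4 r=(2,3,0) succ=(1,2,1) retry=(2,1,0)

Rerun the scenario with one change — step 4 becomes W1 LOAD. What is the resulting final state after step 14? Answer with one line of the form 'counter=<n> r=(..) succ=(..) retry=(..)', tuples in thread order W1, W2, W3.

(re-executing from step 4 with the substitution; state before step 4: counter=0 r=(0,0,0) succ=(0,0,0) retry=(0,0,0))
4 | W1 LOAD | counter=0 r=(0,0,0) succ=(0,0,0) retry=(0,0,0)
5 | W1 CAS | counter=1 r=(0,0,0) succ=(1,0,0) retry=(0,0,0)
6 | W2 CAS | counter=1 r=(0,0,0) succ=(1,0,0) retry=(0,1,0)
7 | W1 LOAD | counter=1 r=(1,0,0) succ=(1,0,0) retry=(0,1,0)
8 | W1 CAS | counter=2 r=(1,0,0) succ=(2,0,0) retry=(0,1,0)
9 | W2 LOAD | counter=2 r=(1,2,0) succ=(2,0,0) retry=(0,1,0)
10 | W1 LOAD | counter=2 r=(2,2,0) succ=(2,0,0) retry=(0,1,0)
11 | W2 CAS | counter=3 r=(2,2,0) succ=(2,1,0) retry=(0,1,0)
12 | W1 CAS | counter=3 r=(2,2,0) succ=(2,1,0) retry=(1,1,0)
13 | W2 LOAD | counter=3 r=(2,3,0) succ=(2,1,0) retry=(1,1,0)
14 | W2 CAS | counter=4 r=(2,3,0) succ=(2,2,0) retry=(1,1,0)

counter=4 r=(2,3,0) succ=(2,2,0) retry=(1,1,0)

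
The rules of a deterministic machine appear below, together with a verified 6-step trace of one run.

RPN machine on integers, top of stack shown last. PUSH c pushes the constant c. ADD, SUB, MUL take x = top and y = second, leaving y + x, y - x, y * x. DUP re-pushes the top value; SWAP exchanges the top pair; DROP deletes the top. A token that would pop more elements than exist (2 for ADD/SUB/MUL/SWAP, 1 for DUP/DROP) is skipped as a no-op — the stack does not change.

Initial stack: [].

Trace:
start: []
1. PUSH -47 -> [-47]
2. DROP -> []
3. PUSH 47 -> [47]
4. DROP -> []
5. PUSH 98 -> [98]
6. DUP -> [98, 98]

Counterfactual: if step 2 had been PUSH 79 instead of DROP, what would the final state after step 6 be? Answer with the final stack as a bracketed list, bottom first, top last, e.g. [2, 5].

[-47, 79, 98, 98]

(re-executing from step 2 with the substitution; state before step 2: [-47])
2. PUSH 79 -> [-47, 79]
3. PUSH 47 -> [-47, 79, 47]
4. DROP -> [-47, 79]
5. PUSH 98 -> [-47, 79, 98]
6. DUP -> [-47, 79, 98, 98]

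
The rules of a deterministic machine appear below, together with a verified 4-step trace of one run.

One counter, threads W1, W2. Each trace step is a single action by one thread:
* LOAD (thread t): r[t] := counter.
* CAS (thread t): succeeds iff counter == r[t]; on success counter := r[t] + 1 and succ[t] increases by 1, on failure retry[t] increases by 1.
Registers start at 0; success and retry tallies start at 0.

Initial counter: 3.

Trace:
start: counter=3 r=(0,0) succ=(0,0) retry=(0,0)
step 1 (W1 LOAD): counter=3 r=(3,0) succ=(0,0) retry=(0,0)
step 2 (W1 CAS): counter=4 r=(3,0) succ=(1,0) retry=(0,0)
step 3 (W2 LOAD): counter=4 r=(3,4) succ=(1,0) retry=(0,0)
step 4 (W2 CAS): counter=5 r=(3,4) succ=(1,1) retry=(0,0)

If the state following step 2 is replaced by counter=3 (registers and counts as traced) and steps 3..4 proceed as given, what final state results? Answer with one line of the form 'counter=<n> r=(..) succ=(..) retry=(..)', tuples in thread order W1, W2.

counter=4 r=(3,3) succ=(1,1) retry=(0,0)

state after step 2 := counter=3 r=(3,0) succ=(1,0) retry=(0,0)
step 3 (W2 LOAD): counter=3 r=(3,3) succ=(1,0) retry=(0,0)
step 4 (W2 CAS): counter=4 r=(3,3) succ=(1,1) retry=(0,0)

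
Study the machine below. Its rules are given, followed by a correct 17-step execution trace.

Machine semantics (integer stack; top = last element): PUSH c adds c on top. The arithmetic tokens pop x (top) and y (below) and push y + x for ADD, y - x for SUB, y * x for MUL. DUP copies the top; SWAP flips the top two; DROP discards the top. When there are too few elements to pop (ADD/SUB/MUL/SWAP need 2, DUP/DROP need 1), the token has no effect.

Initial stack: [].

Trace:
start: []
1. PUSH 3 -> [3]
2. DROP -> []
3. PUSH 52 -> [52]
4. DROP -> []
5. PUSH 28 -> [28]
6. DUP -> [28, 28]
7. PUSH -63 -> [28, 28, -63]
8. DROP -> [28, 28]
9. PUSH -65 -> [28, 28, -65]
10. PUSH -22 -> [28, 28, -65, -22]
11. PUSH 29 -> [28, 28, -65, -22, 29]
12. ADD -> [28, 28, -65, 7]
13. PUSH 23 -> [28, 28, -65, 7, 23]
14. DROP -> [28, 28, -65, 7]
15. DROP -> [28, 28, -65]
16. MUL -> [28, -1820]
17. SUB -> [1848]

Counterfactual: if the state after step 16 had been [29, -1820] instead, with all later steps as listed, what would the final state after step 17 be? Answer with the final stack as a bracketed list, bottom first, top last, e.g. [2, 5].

[1849]

state after step 16 := [29, -1820]
17. SUB -> [1849]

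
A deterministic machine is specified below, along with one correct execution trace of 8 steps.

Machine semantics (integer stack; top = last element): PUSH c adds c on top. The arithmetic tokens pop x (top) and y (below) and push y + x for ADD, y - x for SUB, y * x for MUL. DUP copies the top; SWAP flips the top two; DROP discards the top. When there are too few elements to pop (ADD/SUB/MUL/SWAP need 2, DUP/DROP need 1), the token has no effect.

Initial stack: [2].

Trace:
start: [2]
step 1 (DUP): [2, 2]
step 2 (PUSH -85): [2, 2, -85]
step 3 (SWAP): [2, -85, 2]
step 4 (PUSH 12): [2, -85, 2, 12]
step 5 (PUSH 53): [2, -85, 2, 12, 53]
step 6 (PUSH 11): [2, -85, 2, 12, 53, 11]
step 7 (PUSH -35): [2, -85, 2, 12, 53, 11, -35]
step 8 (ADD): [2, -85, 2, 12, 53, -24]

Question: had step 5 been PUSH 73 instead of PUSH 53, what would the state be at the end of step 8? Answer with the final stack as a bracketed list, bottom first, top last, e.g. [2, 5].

(re-executing from step 5 with the substitution; state before step 5: [2, -85, 2, 12])
step 5 (PUSH 73): [2, -85, 2, 12, 73]
step 6 (PUSH 11): [2, -85, 2, 12, 73, 11]
step 7 (PUSH -35): [2, -85, 2, 12, 73, 11, -35]
step 8 (ADD): [2, -85, 2, 12, 73, -24]

[2, -85, 2, 12, 73, -24]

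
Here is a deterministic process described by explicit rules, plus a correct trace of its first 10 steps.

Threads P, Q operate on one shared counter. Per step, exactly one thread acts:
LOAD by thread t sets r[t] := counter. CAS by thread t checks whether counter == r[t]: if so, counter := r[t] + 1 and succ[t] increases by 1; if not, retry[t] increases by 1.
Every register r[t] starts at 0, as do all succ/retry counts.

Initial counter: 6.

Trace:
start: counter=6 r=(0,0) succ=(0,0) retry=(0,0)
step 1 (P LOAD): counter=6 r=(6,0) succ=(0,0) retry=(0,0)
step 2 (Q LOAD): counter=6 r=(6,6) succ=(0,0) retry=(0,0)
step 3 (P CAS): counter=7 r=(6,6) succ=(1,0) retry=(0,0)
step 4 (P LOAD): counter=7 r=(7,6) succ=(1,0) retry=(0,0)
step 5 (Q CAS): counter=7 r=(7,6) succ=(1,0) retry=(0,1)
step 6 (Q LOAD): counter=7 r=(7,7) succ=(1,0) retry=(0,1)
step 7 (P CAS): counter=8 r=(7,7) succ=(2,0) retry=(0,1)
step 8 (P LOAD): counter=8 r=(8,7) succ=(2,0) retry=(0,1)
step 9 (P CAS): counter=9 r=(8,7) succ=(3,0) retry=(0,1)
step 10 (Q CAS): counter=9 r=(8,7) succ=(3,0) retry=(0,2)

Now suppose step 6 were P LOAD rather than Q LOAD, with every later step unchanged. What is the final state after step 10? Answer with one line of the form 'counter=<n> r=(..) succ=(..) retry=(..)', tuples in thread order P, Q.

counter=9 r=(8,6) succ=(3,0) retry=(0,2)

(re-executing from step 6 with the substitution; state before step 6: counter=7 r=(7,6) succ=(1,0) retry=(0,1))
step 6 (P LOAD): counter=7 r=(7,6) succ=(1,0) retry=(0,1)
step 7 (P CAS): counter=8 r=(7,6) succ=(2,0) retry=(0,1)
step 8 (P LOAD): counter=8 r=(8,6) succ=(2,0) retry=(0,1)
step 9 (P CAS): counter=9 r=(8,6) succ=(3,0) retry=(0,1)
step 10 (Q CAS): counter=9 r=(8,6) succ=(3,0) retry=(0,2)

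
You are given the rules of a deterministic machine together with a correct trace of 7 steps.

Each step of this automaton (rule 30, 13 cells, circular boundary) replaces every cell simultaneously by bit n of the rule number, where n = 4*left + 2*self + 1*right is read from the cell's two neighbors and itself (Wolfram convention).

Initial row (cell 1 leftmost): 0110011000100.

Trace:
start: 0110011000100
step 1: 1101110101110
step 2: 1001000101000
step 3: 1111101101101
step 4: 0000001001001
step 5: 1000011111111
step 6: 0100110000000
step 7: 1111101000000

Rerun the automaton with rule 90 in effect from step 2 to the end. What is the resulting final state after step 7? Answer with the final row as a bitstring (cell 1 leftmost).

(re-executing steps 2..7 under rule 90; state before step 2: 1101110101110)
step 2: 1101010001010
step 3: 1100001010000
step 4: 1110010001001
step 5: 0011101010111
step 6: 1110100000101
step 7: 0010010001001

0010010001001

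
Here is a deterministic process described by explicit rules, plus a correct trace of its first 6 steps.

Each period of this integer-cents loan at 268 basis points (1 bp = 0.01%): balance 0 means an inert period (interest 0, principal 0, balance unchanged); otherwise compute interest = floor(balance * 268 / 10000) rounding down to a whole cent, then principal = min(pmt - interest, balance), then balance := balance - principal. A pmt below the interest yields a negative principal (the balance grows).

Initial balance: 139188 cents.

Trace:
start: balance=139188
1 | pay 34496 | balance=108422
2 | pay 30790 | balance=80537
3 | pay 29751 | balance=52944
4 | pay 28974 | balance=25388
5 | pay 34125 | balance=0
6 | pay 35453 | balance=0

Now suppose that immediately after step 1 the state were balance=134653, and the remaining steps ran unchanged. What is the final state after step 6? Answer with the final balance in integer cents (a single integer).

0

state after step 1 := balance=134653
2 | pay 30790 | balance=107471
3 | pay 29751 | balance=80600
4 | pay 28974 | balance=53786
5 | pay 34125 | balance=21102
6 | pay 35453 | balance=0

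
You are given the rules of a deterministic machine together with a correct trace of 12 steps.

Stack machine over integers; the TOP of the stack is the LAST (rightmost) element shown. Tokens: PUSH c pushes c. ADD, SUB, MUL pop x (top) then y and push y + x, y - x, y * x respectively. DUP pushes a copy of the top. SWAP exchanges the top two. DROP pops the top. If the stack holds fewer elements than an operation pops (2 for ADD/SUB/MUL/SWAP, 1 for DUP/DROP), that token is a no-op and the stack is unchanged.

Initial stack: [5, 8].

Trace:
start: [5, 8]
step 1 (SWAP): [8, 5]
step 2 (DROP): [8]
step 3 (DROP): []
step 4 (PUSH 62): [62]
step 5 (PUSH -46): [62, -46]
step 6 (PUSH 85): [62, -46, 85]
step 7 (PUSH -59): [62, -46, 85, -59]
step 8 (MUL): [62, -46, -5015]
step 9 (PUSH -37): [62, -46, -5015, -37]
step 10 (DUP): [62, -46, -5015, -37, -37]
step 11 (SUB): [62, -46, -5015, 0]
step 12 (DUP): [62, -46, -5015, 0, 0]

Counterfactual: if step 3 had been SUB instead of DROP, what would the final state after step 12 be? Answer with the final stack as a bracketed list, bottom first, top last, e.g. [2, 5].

(re-executing from step 3 with the substitution; state before step 3: [8])
step 3 (SUB): [8]
step 4 (PUSH 62): [8, 62]
step 5 (PUSH -46): [8, 62, -46]
step 6 (PUSH 85): [8, 62, -46, 85]
step 7 (PUSH -59): [8, 62, -46, 85, -59]
step 8 (MUL): [8, 62, -46, -5015]
step 9 (PUSH -37): [8, 62, -46, -5015, -37]
step 10 (DUP): [8, 62, -46, -5015, -37, -37]
step 11 (SUB): [8, 62, -46, -5015, 0]
step 12 (DUP): [8, 62, -46, -5015, 0, 0]

[8, 62, -46, -5015, 0, 0]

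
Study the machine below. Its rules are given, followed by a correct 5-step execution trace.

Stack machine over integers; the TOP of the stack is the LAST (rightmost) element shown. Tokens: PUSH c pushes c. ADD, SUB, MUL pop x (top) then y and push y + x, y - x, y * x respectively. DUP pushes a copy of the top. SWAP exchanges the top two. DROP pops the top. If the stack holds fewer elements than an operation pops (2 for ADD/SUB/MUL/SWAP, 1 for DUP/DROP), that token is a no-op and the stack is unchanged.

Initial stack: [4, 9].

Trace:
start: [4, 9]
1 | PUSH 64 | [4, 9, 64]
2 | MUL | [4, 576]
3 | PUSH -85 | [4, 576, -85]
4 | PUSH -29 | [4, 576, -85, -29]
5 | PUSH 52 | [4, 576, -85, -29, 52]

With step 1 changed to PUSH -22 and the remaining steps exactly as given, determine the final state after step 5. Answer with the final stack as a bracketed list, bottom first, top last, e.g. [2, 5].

(re-executing from step 1 with the substitution; state before step 1: [4, 9])
1 | PUSH -22 | [4, 9, -22]
2 | MUL | [4, -198]
3 | PUSH -85 | [4, -198, -85]
4 | PUSH -29 | [4, -198, -85, -29]
5 | PUSH 52 | [4, -198, -85, -29, 52]

[4, -198, -85, -29, 52]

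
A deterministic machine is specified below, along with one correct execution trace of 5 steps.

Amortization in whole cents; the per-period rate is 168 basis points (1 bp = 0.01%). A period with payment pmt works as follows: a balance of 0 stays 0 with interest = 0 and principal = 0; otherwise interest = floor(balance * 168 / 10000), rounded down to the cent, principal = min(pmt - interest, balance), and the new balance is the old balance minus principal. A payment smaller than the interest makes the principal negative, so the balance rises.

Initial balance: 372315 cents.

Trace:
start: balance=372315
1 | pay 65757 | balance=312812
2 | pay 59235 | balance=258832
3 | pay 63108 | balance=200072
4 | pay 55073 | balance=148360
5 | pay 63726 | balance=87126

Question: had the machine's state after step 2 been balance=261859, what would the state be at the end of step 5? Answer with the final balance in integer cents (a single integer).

90308

state after step 2 := balance=261859
3 | pay 63108 | balance=203150
4 | pay 55073 | balance=151489
5 | pay 63726 | balance=90308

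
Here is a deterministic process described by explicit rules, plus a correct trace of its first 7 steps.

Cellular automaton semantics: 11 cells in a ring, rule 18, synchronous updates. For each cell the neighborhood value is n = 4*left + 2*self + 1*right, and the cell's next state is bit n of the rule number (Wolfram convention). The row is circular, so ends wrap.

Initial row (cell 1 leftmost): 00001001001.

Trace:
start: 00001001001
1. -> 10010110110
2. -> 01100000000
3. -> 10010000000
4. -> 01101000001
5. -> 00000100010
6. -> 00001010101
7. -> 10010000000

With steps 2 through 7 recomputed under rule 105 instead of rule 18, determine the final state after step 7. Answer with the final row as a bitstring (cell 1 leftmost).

11111100011

(re-executing steps 2..7 under rule 105; state before step 2: 10010110110)
2. -> 00001111111
3. -> 01101000001
4. -> 11110011100
5. -> 10010010100
6. -> 00000001000
7. -> 11111100011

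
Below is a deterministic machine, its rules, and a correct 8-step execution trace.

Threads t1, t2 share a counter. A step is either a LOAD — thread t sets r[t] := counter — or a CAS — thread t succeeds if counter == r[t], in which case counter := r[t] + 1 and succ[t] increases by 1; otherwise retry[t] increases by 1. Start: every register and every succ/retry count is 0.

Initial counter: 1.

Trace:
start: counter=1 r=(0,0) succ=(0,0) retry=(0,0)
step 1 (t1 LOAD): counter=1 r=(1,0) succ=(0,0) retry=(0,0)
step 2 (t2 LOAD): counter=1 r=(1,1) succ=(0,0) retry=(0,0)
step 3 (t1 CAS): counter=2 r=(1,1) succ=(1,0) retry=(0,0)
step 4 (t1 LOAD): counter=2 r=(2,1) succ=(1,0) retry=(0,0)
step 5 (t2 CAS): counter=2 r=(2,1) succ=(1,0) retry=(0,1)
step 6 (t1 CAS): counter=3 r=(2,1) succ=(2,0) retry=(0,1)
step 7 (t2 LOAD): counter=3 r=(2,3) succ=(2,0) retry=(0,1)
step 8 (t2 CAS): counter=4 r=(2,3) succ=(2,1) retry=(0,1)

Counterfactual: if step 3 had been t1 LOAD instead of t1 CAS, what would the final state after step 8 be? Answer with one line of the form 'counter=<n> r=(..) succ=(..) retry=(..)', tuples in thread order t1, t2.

(re-executing from step 3 with the substitution; state before step 3: counter=1 r=(1,1) succ=(0,0) retry=(0,0))
step 3 (t1 LOAD): counter=1 r=(1,1) succ=(0,0) retry=(0,0)
step 4 (t1 LOAD): counter=1 r=(1,1) succ=(0,0) retry=(0,0)
step 5 (t2 CAS): counter=2 r=(1,1) succ=(0,1) retry=(0,0)
step 6 (t1 CAS): counter=2 r=(1,1) succ=(0,1) retry=(1,0)
step 7 (t2 LOAD): counter=2 r=(1,2) succ=(0,1) retry=(1,0)
step 8 (t2 CAS): counter=3 r=(1,2) succ=(0,2) retry=(1,0)

counter=3 r=(1,2) succ=(0,2) retry=(1,0)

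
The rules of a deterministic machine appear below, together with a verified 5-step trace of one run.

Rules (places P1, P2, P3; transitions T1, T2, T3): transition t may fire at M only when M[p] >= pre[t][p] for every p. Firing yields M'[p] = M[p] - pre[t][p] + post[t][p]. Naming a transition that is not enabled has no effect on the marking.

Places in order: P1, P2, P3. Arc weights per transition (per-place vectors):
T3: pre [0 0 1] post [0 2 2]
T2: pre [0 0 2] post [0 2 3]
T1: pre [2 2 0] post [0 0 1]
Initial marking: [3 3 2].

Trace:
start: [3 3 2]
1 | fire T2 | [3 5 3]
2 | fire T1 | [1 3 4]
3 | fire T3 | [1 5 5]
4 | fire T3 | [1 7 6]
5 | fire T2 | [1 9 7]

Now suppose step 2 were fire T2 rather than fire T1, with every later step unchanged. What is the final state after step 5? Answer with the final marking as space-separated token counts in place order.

(re-executing from step 2 with the substitution; state before step 2: [3 5 3])
2 | fire T2 | [3 7 4]
3 | fire T3 | [3 9 5]
4 | fire T3 | [3 11 6]
5 | fire T2 | [3 13 7]

3 13 7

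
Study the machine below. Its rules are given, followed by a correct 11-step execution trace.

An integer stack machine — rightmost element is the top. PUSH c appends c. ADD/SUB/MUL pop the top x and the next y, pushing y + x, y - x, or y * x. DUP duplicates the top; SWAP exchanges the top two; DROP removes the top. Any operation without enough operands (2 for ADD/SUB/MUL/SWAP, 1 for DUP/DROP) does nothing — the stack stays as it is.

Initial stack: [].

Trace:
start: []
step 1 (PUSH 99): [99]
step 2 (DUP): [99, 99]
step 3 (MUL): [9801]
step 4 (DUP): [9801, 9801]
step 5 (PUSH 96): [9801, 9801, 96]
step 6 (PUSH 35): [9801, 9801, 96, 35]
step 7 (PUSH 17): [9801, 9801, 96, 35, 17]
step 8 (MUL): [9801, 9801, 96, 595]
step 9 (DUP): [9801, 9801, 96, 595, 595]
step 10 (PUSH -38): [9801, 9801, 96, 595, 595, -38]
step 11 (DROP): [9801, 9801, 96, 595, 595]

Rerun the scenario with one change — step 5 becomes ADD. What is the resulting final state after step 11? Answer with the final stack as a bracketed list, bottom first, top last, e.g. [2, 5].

[19602, 595, 595]

(re-executing from step 5 with the substitution; state before step 5: [9801, 9801])
step 5 (ADD): [19602]
step 6 (PUSH 35): [19602, 35]
step 7 (PUSH 17): [19602, 35, 17]
step 8 (MUL): [19602, 595]
step 9 (DUP): [19602, 595, 595]
step 10 (PUSH -38): [19602, 595, 595, -38]
step 11 (DROP): [19602, 595, 595]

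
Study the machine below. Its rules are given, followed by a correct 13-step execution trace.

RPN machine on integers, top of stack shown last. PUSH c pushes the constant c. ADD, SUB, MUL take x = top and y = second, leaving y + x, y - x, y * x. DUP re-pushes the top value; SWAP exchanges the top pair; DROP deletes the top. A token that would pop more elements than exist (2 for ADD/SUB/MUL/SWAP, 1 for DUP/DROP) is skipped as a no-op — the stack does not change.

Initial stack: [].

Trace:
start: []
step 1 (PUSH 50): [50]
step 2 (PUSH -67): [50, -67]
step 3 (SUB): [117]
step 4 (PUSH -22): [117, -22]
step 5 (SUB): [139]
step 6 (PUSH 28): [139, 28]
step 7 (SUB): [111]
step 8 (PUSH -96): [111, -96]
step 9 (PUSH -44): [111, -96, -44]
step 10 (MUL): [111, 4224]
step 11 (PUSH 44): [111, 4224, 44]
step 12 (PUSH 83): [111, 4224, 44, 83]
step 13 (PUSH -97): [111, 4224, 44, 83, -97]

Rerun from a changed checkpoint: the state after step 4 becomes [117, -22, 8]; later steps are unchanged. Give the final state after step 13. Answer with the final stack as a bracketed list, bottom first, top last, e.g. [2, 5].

[117, -58, 4224, 44, 83, -97]

state after step 4 := [117, -22, 8]
step 5 (SUB): [117, -30]
step 6 (PUSH 28): [117, -30, 28]
step 7 (SUB): [117, -58]
step 8 (PUSH -96): [117, -58, -96]
step 9 (PUSH -44): [117, -58, -96, -44]
step 10 (MUL): [117, -58, 4224]
step 11 (PUSH 44): [117, -58, 4224, 44]
step 12 (PUSH 83): [117, -58, 4224, 44, 83]
step 13 (PUSH -97): [117, -58, 4224, 44, 83, -97]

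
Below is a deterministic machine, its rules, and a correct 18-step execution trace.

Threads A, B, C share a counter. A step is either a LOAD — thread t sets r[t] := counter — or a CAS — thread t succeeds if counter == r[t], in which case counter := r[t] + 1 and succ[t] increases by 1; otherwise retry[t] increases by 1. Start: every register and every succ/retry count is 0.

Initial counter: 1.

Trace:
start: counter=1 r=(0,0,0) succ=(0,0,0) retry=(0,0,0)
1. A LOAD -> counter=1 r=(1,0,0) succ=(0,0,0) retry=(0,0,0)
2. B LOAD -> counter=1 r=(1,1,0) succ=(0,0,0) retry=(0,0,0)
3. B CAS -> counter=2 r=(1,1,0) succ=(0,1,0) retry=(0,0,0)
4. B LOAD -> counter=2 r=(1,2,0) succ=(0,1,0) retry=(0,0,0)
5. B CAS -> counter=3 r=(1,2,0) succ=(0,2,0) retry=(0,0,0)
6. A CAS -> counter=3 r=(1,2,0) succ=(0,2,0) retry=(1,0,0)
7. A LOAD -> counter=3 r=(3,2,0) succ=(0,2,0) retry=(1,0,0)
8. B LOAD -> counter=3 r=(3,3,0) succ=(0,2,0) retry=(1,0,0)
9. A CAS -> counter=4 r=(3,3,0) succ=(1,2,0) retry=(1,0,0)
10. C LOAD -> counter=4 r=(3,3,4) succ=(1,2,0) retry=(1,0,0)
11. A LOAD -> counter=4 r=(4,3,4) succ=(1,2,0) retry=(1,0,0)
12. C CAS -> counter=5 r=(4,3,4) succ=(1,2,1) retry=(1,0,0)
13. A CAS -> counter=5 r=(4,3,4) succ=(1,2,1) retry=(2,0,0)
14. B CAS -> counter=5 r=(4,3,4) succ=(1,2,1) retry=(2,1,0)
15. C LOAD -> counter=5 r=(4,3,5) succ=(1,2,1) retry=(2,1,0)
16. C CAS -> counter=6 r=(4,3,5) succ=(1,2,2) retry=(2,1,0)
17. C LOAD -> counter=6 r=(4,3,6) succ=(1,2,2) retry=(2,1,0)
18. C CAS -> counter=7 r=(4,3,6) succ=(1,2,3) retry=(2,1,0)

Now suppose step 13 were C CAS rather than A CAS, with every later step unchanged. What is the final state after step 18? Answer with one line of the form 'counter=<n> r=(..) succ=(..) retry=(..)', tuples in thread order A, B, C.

counter=7 r=(4,3,6) succ=(1,2,3) retry=(1,1,1)

(re-executing from step 13 with the substitution; state before step 13: counter=5 r=(4,3,4) succ=(1,2,1) retry=(1,0,0))
13. C CAS -> counter=5 r=(4,3,4) succ=(1,2,1) retry=(1,0,1)
14. B CAS -> counter=5 r=(4,3,4) succ=(1,2,1) retry=(1,1,1)
15. C LOAD -> counter=5 r=(4,3,5) succ=(1,2,1) retry=(1,1,1)
16. C CAS -> counter=6 r=(4,3,5) succ=(1,2,2) retry=(1,1,1)
17. C LOAD -> counter=6 r=(4,3,6) succ=(1,2,2) retry=(1,1,1)
18. C CAS -> counter=7 r=(4,3,6) succ=(1,2,3) retry=(1,1,1)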